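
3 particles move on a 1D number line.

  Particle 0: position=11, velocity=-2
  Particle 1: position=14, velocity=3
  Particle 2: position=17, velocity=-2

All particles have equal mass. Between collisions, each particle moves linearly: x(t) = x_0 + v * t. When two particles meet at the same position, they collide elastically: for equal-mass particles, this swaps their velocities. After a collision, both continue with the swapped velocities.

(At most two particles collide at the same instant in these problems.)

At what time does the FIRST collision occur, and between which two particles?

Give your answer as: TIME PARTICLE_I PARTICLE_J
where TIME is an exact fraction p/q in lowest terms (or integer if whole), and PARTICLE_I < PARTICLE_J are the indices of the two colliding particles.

Answer: 3/5 1 2

Derivation:
Pair (0,1): pos 11,14 vel -2,3 -> not approaching (rel speed -5 <= 0)
Pair (1,2): pos 14,17 vel 3,-2 -> gap=3, closing at 5/unit, collide at t=3/5
Earliest collision: t=3/5 between 1 and 2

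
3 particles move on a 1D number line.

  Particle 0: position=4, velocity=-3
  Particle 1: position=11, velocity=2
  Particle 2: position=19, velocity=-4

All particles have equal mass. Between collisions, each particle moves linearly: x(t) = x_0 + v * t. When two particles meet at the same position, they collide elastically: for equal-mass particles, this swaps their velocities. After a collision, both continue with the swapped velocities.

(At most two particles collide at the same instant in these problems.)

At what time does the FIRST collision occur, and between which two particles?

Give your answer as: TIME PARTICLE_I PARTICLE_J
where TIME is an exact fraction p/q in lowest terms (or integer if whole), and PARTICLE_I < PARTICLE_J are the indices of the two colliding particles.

Pair (0,1): pos 4,11 vel -3,2 -> not approaching (rel speed -5 <= 0)
Pair (1,2): pos 11,19 vel 2,-4 -> gap=8, closing at 6/unit, collide at t=4/3
Earliest collision: t=4/3 between 1 and 2

Answer: 4/3 1 2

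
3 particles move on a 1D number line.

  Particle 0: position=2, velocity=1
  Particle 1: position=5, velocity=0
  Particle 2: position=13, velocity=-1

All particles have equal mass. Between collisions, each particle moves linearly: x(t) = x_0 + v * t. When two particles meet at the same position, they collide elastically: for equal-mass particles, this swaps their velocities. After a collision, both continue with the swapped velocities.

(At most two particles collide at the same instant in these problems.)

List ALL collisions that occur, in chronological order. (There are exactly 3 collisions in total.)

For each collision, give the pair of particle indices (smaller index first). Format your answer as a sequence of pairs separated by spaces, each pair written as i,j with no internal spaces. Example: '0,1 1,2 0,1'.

Collision at t=3: particles 0 and 1 swap velocities; positions: p0=5 p1=5 p2=10; velocities now: v0=0 v1=1 v2=-1
Collision at t=11/2: particles 1 and 2 swap velocities; positions: p0=5 p1=15/2 p2=15/2; velocities now: v0=0 v1=-1 v2=1
Collision at t=8: particles 0 and 1 swap velocities; positions: p0=5 p1=5 p2=10; velocities now: v0=-1 v1=0 v2=1

Answer: 0,1 1,2 0,1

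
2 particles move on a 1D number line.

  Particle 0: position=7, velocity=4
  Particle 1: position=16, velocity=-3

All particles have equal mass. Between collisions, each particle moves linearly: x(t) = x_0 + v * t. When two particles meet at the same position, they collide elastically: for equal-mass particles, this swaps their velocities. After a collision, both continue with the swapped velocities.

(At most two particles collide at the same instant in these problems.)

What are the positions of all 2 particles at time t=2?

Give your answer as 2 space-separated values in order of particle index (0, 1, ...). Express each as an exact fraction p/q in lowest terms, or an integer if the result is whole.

Answer: 10 15

Derivation:
Collision at t=9/7: particles 0 and 1 swap velocities; positions: p0=85/7 p1=85/7; velocities now: v0=-3 v1=4
Advance to t=2 (no further collisions before then); velocities: v0=-3 v1=4; positions = 10 15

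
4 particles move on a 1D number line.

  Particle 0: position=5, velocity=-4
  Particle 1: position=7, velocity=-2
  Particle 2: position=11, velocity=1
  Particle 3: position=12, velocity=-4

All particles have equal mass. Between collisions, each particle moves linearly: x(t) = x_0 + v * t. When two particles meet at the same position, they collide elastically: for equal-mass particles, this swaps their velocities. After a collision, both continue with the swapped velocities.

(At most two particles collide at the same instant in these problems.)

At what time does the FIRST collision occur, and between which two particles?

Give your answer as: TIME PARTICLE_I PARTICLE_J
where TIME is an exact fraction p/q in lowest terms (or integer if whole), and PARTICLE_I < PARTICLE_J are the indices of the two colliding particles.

Answer: 1/5 2 3

Derivation:
Pair (0,1): pos 5,7 vel -4,-2 -> not approaching (rel speed -2 <= 0)
Pair (1,2): pos 7,11 vel -2,1 -> not approaching (rel speed -3 <= 0)
Pair (2,3): pos 11,12 vel 1,-4 -> gap=1, closing at 5/unit, collide at t=1/5
Earliest collision: t=1/5 between 2 and 3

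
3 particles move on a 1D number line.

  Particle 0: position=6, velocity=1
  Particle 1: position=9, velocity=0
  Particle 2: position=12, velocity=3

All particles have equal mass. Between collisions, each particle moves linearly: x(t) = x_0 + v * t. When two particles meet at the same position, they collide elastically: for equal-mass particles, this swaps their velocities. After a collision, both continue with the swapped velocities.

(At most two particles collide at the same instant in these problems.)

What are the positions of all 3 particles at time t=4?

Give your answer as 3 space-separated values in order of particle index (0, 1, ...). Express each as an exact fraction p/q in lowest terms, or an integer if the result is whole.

Collision at t=3: particles 0 and 1 swap velocities; positions: p0=9 p1=9 p2=21; velocities now: v0=0 v1=1 v2=3
Advance to t=4 (no further collisions before then); velocities: v0=0 v1=1 v2=3; positions = 9 10 24

Answer: 9 10 24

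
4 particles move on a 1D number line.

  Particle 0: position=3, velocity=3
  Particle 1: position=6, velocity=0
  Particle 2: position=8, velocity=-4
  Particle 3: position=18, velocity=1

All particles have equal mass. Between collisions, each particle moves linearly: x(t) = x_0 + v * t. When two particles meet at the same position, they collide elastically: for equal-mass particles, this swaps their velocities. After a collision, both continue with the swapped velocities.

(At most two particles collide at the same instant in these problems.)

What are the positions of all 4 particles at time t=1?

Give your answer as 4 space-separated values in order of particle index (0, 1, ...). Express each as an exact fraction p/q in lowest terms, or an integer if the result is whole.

Answer: 4 6 6 19

Derivation:
Collision at t=1/2: particles 1 and 2 swap velocities; positions: p0=9/2 p1=6 p2=6 p3=37/2; velocities now: v0=3 v1=-4 v2=0 v3=1
Collision at t=5/7: particles 0 and 1 swap velocities; positions: p0=36/7 p1=36/7 p2=6 p3=131/7; velocities now: v0=-4 v1=3 v2=0 v3=1
Collision at t=1: particles 1 and 2 swap velocities; positions: p0=4 p1=6 p2=6 p3=19; velocities now: v0=-4 v1=0 v2=3 v3=1
Advance to t=1 (no further collisions before then); velocities: v0=-4 v1=0 v2=3 v3=1; positions = 4 6 6 19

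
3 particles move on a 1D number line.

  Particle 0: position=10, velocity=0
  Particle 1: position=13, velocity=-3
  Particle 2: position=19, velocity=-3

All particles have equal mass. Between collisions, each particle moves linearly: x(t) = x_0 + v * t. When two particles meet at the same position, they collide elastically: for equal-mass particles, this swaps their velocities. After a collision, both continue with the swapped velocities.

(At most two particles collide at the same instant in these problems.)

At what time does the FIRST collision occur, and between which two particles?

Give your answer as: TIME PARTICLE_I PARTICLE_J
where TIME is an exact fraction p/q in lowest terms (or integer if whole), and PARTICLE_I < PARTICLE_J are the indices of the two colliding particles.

Pair (0,1): pos 10,13 vel 0,-3 -> gap=3, closing at 3/unit, collide at t=1
Pair (1,2): pos 13,19 vel -3,-3 -> not approaching (rel speed 0 <= 0)
Earliest collision: t=1 between 0 and 1

Answer: 1 0 1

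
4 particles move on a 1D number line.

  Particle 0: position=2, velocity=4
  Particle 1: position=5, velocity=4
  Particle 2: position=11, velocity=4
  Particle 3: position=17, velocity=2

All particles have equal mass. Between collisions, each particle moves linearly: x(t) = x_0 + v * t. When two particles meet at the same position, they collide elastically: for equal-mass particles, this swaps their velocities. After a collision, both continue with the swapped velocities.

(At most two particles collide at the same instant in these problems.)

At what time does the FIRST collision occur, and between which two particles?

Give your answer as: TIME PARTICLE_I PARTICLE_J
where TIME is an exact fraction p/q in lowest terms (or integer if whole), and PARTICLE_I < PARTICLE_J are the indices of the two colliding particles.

Pair (0,1): pos 2,5 vel 4,4 -> not approaching (rel speed 0 <= 0)
Pair (1,2): pos 5,11 vel 4,4 -> not approaching (rel speed 0 <= 0)
Pair (2,3): pos 11,17 vel 4,2 -> gap=6, closing at 2/unit, collide at t=3
Earliest collision: t=3 between 2 and 3

Answer: 3 2 3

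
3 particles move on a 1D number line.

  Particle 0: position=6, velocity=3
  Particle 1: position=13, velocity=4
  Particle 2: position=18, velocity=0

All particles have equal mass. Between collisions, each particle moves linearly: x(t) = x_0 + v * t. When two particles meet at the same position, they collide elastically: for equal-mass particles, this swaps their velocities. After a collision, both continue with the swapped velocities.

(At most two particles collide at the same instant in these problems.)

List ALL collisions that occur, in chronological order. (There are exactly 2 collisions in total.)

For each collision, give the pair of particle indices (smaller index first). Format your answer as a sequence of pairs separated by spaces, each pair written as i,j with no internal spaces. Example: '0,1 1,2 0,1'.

Collision at t=5/4: particles 1 and 2 swap velocities; positions: p0=39/4 p1=18 p2=18; velocities now: v0=3 v1=0 v2=4
Collision at t=4: particles 0 and 1 swap velocities; positions: p0=18 p1=18 p2=29; velocities now: v0=0 v1=3 v2=4

Answer: 1,2 0,1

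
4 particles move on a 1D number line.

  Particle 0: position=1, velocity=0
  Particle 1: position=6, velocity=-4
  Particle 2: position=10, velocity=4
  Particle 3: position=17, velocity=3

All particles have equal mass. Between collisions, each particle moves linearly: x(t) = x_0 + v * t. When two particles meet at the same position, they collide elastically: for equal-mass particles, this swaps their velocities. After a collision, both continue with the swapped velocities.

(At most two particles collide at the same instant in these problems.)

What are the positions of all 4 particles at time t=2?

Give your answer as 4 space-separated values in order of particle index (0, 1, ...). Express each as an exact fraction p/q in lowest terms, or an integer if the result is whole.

Collision at t=5/4: particles 0 and 1 swap velocities; positions: p0=1 p1=1 p2=15 p3=83/4; velocities now: v0=-4 v1=0 v2=4 v3=3
Advance to t=2 (no further collisions before then); velocities: v0=-4 v1=0 v2=4 v3=3; positions = -2 1 18 23

Answer: -2 1 18 23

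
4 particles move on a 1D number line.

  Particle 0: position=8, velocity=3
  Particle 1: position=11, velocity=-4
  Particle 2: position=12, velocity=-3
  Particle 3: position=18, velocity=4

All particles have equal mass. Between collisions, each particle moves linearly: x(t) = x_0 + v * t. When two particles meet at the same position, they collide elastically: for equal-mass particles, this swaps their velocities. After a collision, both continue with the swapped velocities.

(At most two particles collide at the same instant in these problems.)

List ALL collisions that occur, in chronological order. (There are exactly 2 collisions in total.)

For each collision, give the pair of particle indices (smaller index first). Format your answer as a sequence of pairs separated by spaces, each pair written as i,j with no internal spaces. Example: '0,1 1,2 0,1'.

Collision at t=3/7: particles 0 and 1 swap velocities; positions: p0=65/7 p1=65/7 p2=75/7 p3=138/7; velocities now: v0=-4 v1=3 v2=-3 v3=4
Collision at t=2/3: particles 1 and 2 swap velocities; positions: p0=25/3 p1=10 p2=10 p3=62/3; velocities now: v0=-4 v1=-3 v2=3 v3=4

Answer: 0,1 1,2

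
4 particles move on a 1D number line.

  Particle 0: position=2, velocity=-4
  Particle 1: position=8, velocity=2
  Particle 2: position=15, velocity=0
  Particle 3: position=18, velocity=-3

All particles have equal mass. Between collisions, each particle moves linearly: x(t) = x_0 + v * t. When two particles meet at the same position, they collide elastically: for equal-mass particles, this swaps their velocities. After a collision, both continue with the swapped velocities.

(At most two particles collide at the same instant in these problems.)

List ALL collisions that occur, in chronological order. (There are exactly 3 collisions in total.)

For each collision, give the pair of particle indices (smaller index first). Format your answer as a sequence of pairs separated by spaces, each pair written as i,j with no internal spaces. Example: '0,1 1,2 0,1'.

Answer: 2,3 1,2 2,3

Derivation:
Collision at t=1: particles 2 and 3 swap velocities; positions: p0=-2 p1=10 p2=15 p3=15; velocities now: v0=-4 v1=2 v2=-3 v3=0
Collision at t=2: particles 1 and 2 swap velocities; positions: p0=-6 p1=12 p2=12 p3=15; velocities now: v0=-4 v1=-3 v2=2 v3=0
Collision at t=7/2: particles 2 and 3 swap velocities; positions: p0=-12 p1=15/2 p2=15 p3=15; velocities now: v0=-4 v1=-3 v2=0 v3=2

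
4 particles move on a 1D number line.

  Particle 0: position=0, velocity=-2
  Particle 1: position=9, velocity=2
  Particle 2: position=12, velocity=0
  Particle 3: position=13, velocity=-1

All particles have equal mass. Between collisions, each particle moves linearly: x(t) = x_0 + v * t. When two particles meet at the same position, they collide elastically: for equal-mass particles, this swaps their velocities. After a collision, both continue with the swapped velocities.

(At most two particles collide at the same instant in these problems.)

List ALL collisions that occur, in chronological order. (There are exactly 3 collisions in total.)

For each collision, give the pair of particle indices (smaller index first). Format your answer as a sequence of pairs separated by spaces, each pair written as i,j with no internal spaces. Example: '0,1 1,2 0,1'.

Collision at t=1: particles 2 and 3 swap velocities; positions: p0=-2 p1=11 p2=12 p3=12; velocities now: v0=-2 v1=2 v2=-1 v3=0
Collision at t=4/3: particles 1 and 2 swap velocities; positions: p0=-8/3 p1=35/3 p2=35/3 p3=12; velocities now: v0=-2 v1=-1 v2=2 v3=0
Collision at t=3/2: particles 2 and 3 swap velocities; positions: p0=-3 p1=23/2 p2=12 p3=12; velocities now: v0=-2 v1=-1 v2=0 v3=2

Answer: 2,3 1,2 2,3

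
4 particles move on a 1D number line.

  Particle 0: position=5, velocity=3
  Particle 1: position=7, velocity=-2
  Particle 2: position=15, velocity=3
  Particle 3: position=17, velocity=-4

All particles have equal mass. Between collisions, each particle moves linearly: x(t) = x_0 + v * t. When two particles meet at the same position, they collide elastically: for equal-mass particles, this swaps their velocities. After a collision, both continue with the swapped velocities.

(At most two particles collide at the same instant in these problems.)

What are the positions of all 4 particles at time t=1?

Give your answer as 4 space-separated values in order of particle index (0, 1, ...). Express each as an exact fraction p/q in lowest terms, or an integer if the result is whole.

Answer: 5 8 13 18

Derivation:
Collision at t=2/7: particles 2 and 3 swap velocities; positions: p0=41/7 p1=45/7 p2=111/7 p3=111/7; velocities now: v0=3 v1=-2 v2=-4 v3=3
Collision at t=2/5: particles 0 and 1 swap velocities; positions: p0=31/5 p1=31/5 p2=77/5 p3=81/5; velocities now: v0=-2 v1=3 v2=-4 v3=3
Advance to t=1 (no further collisions before then); velocities: v0=-2 v1=3 v2=-4 v3=3; positions = 5 8 13 18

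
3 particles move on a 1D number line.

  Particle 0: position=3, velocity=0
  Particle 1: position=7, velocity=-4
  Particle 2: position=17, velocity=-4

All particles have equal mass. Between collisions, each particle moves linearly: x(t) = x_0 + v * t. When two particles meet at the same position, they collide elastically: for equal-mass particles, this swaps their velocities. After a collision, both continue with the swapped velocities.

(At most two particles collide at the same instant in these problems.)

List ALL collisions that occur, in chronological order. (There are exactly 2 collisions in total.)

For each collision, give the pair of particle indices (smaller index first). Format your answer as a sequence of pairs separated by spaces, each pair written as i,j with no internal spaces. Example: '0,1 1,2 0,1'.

Collision at t=1: particles 0 and 1 swap velocities; positions: p0=3 p1=3 p2=13; velocities now: v0=-4 v1=0 v2=-4
Collision at t=7/2: particles 1 and 2 swap velocities; positions: p0=-7 p1=3 p2=3; velocities now: v0=-4 v1=-4 v2=0

Answer: 0,1 1,2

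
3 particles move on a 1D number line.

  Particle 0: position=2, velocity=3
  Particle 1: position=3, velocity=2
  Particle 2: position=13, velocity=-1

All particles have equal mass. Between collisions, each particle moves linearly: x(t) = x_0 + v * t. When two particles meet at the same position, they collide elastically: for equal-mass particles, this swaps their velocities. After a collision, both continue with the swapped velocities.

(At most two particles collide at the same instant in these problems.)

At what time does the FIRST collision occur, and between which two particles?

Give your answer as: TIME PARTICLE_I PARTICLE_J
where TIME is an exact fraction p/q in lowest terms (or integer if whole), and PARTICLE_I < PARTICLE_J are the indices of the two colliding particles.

Answer: 1 0 1

Derivation:
Pair (0,1): pos 2,3 vel 3,2 -> gap=1, closing at 1/unit, collide at t=1
Pair (1,2): pos 3,13 vel 2,-1 -> gap=10, closing at 3/unit, collide at t=10/3
Earliest collision: t=1 between 0 and 1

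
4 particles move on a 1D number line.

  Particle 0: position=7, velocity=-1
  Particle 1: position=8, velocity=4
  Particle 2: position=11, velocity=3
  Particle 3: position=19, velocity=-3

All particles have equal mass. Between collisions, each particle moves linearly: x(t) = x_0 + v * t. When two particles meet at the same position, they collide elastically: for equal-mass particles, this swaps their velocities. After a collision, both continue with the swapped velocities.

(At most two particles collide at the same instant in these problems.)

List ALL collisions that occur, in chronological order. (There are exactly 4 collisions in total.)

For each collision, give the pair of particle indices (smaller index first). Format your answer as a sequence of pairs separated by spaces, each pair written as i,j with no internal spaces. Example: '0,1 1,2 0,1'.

Answer: 2,3 1,2 2,3 0,1

Derivation:
Collision at t=4/3: particles 2 and 3 swap velocities; positions: p0=17/3 p1=40/3 p2=15 p3=15; velocities now: v0=-1 v1=4 v2=-3 v3=3
Collision at t=11/7: particles 1 and 2 swap velocities; positions: p0=38/7 p1=100/7 p2=100/7 p3=110/7; velocities now: v0=-1 v1=-3 v2=4 v3=3
Collision at t=3: particles 2 and 3 swap velocities; positions: p0=4 p1=10 p2=20 p3=20; velocities now: v0=-1 v1=-3 v2=3 v3=4
Collision at t=6: particles 0 and 1 swap velocities; positions: p0=1 p1=1 p2=29 p3=32; velocities now: v0=-3 v1=-1 v2=3 v3=4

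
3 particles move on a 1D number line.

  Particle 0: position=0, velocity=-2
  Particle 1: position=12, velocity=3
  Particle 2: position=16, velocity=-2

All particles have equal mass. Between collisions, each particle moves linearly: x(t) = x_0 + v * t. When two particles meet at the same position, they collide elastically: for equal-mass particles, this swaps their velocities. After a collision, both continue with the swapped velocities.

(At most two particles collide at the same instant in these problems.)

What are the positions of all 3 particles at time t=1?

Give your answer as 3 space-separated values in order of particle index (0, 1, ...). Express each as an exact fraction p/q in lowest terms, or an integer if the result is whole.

Collision at t=4/5: particles 1 and 2 swap velocities; positions: p0=-8/5 p1=72/5 p2=72/5; velocities now: v0=-2 v1=-2 v2=3
Advance to t=1 (no further collisions before then); velocities: v0=-2 v1=-2 v2=3; positions = -2 14 15

Answer: -2 14 15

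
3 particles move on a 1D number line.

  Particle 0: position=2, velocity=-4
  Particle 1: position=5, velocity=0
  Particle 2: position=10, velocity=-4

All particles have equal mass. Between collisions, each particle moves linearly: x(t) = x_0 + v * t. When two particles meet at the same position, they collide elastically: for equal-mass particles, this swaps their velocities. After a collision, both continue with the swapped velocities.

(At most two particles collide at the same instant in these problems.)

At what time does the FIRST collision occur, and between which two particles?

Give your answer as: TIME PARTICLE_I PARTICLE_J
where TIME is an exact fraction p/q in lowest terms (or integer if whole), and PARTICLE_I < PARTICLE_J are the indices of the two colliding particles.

Answer: 5/4 1 2

Derivation:
Pair (0,1): pos 2,5 vel -4,0 -> not approaching (rel speed -4 <= 0)
Pair (1,2): pos 5,10 vel 0,-4 -> gap=5, closing at 4/unit, collide at t=5/4
Earliest collision: t=5/4 between 1 and 2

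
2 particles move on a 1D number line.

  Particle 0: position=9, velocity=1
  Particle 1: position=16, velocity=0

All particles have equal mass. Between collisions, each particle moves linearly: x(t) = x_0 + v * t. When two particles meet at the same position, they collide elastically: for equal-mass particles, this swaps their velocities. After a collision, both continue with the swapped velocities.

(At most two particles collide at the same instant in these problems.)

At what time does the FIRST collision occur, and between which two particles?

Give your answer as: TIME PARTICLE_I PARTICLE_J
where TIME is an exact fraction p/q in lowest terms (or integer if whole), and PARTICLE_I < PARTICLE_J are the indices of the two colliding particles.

Answer: 7 0 1

Derivation:
Pair (0,1): pos 9,16 vel 1,0 -> gap=7, closing at 1/unit, collide at t=7
Earliest collision: t=7 between 0 and 1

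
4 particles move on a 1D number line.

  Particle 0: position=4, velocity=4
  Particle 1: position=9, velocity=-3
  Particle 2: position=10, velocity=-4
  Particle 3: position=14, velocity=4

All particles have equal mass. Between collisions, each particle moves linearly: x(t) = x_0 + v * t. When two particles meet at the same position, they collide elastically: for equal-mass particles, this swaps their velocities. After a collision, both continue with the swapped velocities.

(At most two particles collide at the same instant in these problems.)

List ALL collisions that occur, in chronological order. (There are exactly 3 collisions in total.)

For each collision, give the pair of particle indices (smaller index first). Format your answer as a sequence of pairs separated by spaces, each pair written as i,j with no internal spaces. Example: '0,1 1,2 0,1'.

Collision at t=5/7: particles 0 and 1 swap velocities; positions: p0=48/7 p1=48/7 p2=50/7 p3=118/7; velocities now: v0=-3 v1=4 v2=-4 v3=4
Collision at t=3/4: particles 1 and 2 swap velocities; positions: p0=27/4 p1=7 p2=7 p3=17; velocities now: v0=-3 v1=-4 v2=4 v3=4
Collision at t=1: particles 0 and 1 swap velocities; positions: p0=6 p1=6 p2=8 p3=18; velocities now: v0=-4 v1=-3 v2=4 v3=4

Answer: 0,1 1,2 0,1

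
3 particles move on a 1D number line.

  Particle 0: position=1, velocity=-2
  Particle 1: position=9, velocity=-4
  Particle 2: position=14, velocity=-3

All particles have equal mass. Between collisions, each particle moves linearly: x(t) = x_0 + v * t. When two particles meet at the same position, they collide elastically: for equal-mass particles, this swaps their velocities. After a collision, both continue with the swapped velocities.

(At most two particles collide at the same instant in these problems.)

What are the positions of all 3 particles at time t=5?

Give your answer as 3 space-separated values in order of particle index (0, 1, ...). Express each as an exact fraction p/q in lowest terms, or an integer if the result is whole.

Answer: -11 -9 -1

Derivation:
Collision at t=4: particles 0 and 1 swap velocities; positions: p0=-7 p1=-7 p2=2; velocities now: v0=-4 v1=-2 v2=-3
Advance to t=5 (no further collisions before then); velocities: v0=-4 v1=-2 v2=-3; positions = -11 -9 -1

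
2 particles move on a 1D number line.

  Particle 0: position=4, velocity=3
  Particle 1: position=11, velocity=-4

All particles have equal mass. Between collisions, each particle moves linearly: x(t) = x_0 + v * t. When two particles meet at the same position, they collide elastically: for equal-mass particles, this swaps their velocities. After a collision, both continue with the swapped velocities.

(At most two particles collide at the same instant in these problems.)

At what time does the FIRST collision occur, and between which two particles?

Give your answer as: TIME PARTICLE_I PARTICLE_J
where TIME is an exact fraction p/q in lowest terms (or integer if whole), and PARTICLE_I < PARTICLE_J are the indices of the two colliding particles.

Answer: 1 0 1

Derivation:
Pair (0,1): pos 4,11 vel 3,-4 -> gap=7, closing at 7/unit, collide at t=1
Earliest collision: t=1 between 0 and 1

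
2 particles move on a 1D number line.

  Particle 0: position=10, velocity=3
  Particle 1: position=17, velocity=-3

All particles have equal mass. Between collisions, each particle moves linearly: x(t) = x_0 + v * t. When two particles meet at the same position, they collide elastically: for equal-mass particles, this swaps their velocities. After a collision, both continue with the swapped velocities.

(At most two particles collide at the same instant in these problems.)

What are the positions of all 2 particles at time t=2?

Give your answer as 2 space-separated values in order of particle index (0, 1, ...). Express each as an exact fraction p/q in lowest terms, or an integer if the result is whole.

Answer: 11 16

Derivation:
Collision at t=7/6: particles 0 and 1 swap velocities; positions: p0=27/2 p1=27/2; velocities now: v0=-3 v1=3
Advance to t=2 (no further collisions before then); velocities: v0=-3 v1=3; positions = 11 16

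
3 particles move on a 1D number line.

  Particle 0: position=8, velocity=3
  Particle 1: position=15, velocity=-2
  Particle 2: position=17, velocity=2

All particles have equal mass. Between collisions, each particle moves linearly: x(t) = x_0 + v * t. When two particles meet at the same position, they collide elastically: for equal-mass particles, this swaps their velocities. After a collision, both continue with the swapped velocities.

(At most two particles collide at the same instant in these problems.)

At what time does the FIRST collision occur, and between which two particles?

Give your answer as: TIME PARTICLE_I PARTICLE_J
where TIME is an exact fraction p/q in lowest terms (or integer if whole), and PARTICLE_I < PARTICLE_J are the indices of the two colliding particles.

Answer: 7/5 0 1

Derivation:
Pair (0,1): pos 8,15 vel 3,-2 -> gap=7, closing at 5/unit, collide at t=7/5
Pair (1,2): pos 15,17 vel -2,2 -> not approaching (rel speed -4 <= 0)
Earliest collision: t=7/5 between 0 and 1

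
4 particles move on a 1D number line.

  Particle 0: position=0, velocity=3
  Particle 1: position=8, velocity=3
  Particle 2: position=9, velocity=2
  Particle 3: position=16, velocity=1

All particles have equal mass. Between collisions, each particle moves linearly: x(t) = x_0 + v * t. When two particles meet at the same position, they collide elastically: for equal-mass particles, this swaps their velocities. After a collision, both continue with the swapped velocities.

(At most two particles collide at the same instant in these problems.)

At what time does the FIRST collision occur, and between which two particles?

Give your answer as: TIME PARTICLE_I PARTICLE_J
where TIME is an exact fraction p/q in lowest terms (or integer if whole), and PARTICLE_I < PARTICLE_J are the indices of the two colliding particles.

Pair (0,1): pos 0,8 vel 3,3 -> not approaching (rel speed 0 <= 0)
Pair (1,2): pos 8,9 vel 3,2 -> gap=1, closing at 1/unit, collide at t=1
Pair (2,3): pos 9,16 vel 2,1 -> gap=7, closing at 1/unit, collide at t=7
Earliest collision: t=1 between 1 and 2

Answer: 1 1 2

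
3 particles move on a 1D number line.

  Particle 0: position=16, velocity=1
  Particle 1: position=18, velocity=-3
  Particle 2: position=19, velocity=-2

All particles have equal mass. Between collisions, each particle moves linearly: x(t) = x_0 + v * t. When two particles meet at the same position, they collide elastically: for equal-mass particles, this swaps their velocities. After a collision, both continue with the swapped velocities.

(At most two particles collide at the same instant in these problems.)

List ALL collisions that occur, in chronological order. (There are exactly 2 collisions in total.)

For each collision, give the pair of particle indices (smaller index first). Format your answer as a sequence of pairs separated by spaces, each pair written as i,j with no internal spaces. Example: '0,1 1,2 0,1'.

Collision at t=1/2: particles 0 and 1 swap velocities; positions: p0=33/2 p1=33/2 p2=18; velocities now: v0=-3 v1=1 v2=-2
Collision at t=1: particles 1 and 2 swap velocities; positions: p0=15 p1=17 p2=17; velocities now: v0=-3 v1=-2 v2=1

Answer: 0,1 1,2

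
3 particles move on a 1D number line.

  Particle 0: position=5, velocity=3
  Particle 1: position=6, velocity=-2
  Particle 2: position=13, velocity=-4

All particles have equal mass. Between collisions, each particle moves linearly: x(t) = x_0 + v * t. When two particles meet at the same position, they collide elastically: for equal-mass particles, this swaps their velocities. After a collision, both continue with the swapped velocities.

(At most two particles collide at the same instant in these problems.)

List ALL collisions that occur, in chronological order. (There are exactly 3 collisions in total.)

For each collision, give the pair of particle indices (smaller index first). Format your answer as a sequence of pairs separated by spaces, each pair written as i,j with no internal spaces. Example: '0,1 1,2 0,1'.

Answer: 0,1 1,2 0,1

Derivation:
Collision at t=1/5: particles 0 and 1 swap velocities; positions: p0=28/5 p1=28/5 p2=61/5; velocities now: v0=-2 v1=3 v2=-4
Collision at t=8/7: particles 1 and 2 swap velocities; positions: p0=26/7 p1=59/7 p2=59/7; velocities now: v0=-2 v1=-4 v2=3
Collision at t=7/2: particles 0 and 1 swap velocities; positions: p0=-1 p1=-1 p2=31/2; velocities now: v0=-4 v1=-2 v2=3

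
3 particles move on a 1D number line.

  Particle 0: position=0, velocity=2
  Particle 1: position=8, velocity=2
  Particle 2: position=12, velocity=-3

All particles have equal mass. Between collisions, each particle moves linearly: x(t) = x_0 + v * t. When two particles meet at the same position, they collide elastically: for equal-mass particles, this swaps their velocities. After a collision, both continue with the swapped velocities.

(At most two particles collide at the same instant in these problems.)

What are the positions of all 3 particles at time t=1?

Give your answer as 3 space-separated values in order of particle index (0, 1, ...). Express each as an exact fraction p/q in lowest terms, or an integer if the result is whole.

Answer: 2 9 10

Derivation:
Collision at t=4/5: particles 1 and 2 swap velocities; positions: p0=8/5 p1=48/5 p2=48/5; velocities now: v0=2 v1=-3 v2=2
Advance to t=1 (no further collisions before then); velocities: v0=2 v1=-3 v2=2; positions = 2 9 10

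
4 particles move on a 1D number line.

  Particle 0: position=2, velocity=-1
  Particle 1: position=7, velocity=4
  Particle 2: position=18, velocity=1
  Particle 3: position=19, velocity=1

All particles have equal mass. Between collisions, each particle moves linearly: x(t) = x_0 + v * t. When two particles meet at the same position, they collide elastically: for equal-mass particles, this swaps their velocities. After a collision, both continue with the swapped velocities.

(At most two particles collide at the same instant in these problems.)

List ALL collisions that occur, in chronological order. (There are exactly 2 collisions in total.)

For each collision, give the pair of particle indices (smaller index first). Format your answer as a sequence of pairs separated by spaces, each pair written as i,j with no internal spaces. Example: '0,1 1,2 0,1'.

Answer: 1,2 2,3

Derivation:
Collision at t=11/3: particles 1 and 2 swap velocities; positions: p0=-5/3 p1=65/3 p2=65/3 p3=68/3; velocities now: v0=-1 v1=1 v2=4 v3=1
Collision at t=4: particles 2 and 3 swap velocities; positions: p0=-2 p1=22 p2=23 p3=23; velocities now: v0=-1 v1=1 v2=1 v3=4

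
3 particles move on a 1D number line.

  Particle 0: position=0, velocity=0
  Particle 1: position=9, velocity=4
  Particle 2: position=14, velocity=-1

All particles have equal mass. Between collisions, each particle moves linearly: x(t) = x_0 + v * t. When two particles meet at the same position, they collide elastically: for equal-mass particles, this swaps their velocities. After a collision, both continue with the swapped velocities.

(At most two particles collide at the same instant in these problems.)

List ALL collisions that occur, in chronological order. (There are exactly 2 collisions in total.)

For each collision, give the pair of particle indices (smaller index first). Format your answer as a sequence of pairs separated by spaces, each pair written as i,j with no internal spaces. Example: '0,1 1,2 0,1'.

Answer: 1,2 0,1

Derivation:
Collision at t=1: particles 1 and 2 swap velocities; positions: p0=0 p1=13 p2=13; velocities now: v0=0 v1=-1 v2=4
Collision at t=14: particles 0 and 1 swap velocities; positions: p0=0 p1=0 p2=65; velocities now: v0=-1 v1=0 v2=4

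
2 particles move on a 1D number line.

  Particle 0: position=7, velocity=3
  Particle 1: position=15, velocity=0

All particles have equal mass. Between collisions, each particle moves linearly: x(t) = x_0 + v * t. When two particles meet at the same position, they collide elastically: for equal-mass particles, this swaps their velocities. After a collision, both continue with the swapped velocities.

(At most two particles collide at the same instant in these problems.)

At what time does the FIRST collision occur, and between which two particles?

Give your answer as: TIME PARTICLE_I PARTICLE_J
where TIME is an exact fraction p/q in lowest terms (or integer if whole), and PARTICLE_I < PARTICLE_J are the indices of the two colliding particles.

Answer: 8/3 0 1

Derivation:
Pair (0,1): pos 7,15 vel 3,0 -> gap=8, closing at 3/unit, collide at t=8/3
Earliest collision: t=8/3 between 0 and 1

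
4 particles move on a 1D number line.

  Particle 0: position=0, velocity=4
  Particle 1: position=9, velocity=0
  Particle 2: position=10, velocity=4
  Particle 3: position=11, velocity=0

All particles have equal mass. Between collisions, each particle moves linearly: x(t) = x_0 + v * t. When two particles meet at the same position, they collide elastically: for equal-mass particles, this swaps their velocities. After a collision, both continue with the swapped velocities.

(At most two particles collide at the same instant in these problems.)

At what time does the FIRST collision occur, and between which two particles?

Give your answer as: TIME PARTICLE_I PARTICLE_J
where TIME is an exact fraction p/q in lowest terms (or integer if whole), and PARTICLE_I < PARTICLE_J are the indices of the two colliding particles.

Answer: 1/4 2 3

Derivation:
Pair (0,1): pos 0,9 vel 4,0 -> gap=9, closing at 4/unit, collide at t=9/4
Pair (1,2): pos 9,10 vel 0,4 -> not approaching (rel speed -4 <= 0)
Pair (2,3): pos 10,11 vel 4,0 -> gap=1, closing at 4/unit, collide at t=1/4
Earliest collision: t=1/4 between 2 and 3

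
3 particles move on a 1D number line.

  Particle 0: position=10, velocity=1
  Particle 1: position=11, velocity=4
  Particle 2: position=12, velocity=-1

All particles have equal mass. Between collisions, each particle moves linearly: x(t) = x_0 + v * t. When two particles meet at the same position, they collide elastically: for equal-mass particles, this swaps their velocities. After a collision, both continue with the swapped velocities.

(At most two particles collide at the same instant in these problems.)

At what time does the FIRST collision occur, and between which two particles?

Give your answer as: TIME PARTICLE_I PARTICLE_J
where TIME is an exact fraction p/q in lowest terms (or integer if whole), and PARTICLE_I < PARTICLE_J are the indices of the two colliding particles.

Answer: 1/5 1 2

Derivation:
Pair (0,1): pos 10,11 vel 1,4 -> not approaching (rel speed -3 <= 0)
Pair (1,2): pos 11,12 vel 4,-1 -> gap=1, closing at 5/unit, collide at t=1/5
Earliest collision: t=1/5 between 1 and 2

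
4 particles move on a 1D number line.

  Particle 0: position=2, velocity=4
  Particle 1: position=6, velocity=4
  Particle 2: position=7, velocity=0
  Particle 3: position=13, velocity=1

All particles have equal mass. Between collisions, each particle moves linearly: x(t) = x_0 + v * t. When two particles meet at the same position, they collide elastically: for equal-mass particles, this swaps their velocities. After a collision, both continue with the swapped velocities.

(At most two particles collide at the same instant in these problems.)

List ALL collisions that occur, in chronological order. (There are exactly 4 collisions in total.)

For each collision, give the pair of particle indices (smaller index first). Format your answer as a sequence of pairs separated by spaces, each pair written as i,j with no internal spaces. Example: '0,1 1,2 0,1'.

Answer: 1,2 0,1 2,3 1,2

Derivation:
Collision at t=1/4: particles 1 and 2 swap velocities; positions: p0=3 p1=7 p2=7 p3=53/4; velocities now: v0=4 v1=0 v2=4 v3=1
Collision at t=5/4: particles 0 and 1 swap velocities; positions: p0=7 p1=7 p2=11 p3=57/4; velocities now: v0=0 v1=4 v2=4 v3=1
Collision at t=7/3: particles 2 and 3 swap velocities; positions: p0=7 p1=34/3 p2=46/3 p3=46/3; velocities now: v0=0 v1=4 v2=1 v3=4
Collision at t=11/3: particles 1 and 2 swap velocities; positions: p0=7 p1=50/3 p2=50/3 p3=62/3; velocities now: v0=0 v1=1 v2=4 v3=4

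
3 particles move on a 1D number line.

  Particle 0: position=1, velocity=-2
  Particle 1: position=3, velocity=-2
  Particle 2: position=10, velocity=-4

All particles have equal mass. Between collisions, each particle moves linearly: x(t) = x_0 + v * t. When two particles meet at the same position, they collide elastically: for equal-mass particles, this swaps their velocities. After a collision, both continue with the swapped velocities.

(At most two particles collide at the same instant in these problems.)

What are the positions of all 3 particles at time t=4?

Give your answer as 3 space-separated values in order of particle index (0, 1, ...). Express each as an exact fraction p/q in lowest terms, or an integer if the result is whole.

Answer: -7 -6 -5

Derivation:
Collision at t=7/2: particles 1 and 2 swap velocities; positions: p0=-6 p1=-4 p2=-4; velocities now: v0=-2 v1=-4 v2=-2
Advance to t=4 (no further collisions before then); velocities: v0=-2 v1=-4 v2=-2; positions = -7 -6 -5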